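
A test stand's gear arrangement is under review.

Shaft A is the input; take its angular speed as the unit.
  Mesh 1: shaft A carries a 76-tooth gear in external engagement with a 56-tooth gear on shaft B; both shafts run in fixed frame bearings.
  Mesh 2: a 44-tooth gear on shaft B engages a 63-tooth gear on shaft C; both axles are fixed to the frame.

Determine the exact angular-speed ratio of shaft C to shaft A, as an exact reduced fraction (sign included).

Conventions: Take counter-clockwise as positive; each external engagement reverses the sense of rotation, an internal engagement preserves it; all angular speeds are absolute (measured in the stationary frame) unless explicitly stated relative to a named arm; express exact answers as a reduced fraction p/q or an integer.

418/441

class = fixed-axis compound train [2 meshes; 2 ratios multiply, 2 sense flips]
mesh 1 [76T→56T]: running ratio 19/14, sense −
mesh 2 [44T→63T]: running ratio 418/441, sense +
ω_out/ω_in = 418/441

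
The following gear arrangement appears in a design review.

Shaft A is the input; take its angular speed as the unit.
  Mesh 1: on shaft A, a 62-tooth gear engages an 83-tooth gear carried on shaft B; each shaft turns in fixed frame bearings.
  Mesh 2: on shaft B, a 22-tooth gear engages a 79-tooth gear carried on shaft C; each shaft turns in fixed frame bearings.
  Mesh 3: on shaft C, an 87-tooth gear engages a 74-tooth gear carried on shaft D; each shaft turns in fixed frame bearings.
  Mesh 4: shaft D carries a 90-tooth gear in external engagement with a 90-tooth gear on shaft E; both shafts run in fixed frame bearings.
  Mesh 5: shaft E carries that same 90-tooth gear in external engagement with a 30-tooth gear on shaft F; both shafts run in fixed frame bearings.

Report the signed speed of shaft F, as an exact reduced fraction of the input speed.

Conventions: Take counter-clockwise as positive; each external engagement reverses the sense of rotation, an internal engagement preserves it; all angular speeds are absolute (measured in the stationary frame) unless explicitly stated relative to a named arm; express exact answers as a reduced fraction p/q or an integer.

5-mesh fixed-axis compound train (all bearings frame-fixed)
mesh 1 [62T→83T]: |ω|/ω_in = 1×62/83 = 62/83, sense flips to −
mesh 2 [22T→79T]: |ω|/ω_in = (62/83)×22/79 = 1364/6557, sense flips to +
mesh 3 [87T→74T]: |ω|/ω_in = (1364/6557)×87/74 = 59334/242609, sense flips to −
mesh 4 [90T→90T]: |ω|/ω_in = (59334/242609)×90/90 = 59334/242609, sense flips to +
mesh 5 [90T→30T]: |ω|/ω_in = (59334/242609)×90/30 = 178002/242609, sense flips to −
signed output speed (× input speed) = -178002/242609

-178002/242609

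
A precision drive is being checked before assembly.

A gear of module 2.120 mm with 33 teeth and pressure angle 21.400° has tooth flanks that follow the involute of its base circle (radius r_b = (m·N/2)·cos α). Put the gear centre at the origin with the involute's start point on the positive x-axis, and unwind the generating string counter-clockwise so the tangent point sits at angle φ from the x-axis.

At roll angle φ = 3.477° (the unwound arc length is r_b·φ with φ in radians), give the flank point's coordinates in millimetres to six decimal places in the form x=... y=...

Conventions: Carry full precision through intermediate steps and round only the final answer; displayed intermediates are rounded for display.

x=32.628247 y=0.002425

class = single-mesh tooth geometry [base-circle involute, m = 2.120, 33T]
pitch radius r_p = m·N/2 = 2.120·33/2 = 34.980000
base radius r_b = r_p·cos α = 34.980000·cos 21.400° = 32.568332
roll angle φ = 3.477° = 0.06068510 rad
x = r_b·(cos φ + φ·sin φ) = 32.628247
y = r_b·(sin φ − φ·cos φ) = 0.002425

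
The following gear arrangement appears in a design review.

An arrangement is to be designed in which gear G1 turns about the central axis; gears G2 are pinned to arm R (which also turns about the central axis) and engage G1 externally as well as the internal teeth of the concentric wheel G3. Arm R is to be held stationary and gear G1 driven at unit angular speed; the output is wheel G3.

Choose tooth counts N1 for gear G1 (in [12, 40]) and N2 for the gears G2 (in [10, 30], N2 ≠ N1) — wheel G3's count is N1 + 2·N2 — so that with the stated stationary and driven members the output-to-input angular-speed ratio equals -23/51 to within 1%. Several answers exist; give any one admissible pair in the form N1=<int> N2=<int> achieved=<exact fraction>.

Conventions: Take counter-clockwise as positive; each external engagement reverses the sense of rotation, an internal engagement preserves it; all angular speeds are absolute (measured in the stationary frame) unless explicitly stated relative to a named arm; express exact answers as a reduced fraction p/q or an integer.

planetary set to be sized for -23/51 (Willis relation)
Willis with ω_arm = 0: ω_ring/ω_sun = −N1/N3; set equal to -23/51  ⇒  N3/N1 = −1/(-23/51) = 51/23
N3 = N1 + 2·N2  ⇒  N2/N1 = (N3/N1 − 1)/2 = (51/23 − 1)/2 = 14/23
smallest multiple with N1 ≥ 12 and N2 ≥ 10: k = 1  ⇒  N1 = 1·23 = 23, N2 = 1·14 = 14 (N1 ≤ 40, N2 ≤ 30, N2 ≠ N1 ✓), N3 = 23 + 2·14 = 51
check: −N1/N3 with N1 = 23, N3 = 51 gives -23/51; |achieved − target| = 0 ≤ 23/5100 ✓

N1=23 N2=14 achieved=-23/51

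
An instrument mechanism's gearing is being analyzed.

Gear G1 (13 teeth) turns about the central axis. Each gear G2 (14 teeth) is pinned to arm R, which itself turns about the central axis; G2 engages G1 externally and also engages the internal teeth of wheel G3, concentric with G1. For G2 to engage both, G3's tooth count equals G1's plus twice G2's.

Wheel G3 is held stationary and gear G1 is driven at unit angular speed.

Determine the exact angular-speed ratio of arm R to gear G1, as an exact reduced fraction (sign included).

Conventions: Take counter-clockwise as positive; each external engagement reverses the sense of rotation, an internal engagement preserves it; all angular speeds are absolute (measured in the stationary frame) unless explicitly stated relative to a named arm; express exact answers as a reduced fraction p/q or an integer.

13/54

planetary set (13T centre, 14T on arm, 41T internal) — Willis relation
ring teeth: 13 + 2·14 = 41
13(ω_sun−ω_arm) = −41(ω_ring−ω_arm),  ω_ring = 0, ω_sun = 1
13(1−ω_arm) = −41(0−ω_arm)  ⇒  54·ω_arm = 13  ⇒  ω_arm = 13/54
ω_out/ω_in = 13/54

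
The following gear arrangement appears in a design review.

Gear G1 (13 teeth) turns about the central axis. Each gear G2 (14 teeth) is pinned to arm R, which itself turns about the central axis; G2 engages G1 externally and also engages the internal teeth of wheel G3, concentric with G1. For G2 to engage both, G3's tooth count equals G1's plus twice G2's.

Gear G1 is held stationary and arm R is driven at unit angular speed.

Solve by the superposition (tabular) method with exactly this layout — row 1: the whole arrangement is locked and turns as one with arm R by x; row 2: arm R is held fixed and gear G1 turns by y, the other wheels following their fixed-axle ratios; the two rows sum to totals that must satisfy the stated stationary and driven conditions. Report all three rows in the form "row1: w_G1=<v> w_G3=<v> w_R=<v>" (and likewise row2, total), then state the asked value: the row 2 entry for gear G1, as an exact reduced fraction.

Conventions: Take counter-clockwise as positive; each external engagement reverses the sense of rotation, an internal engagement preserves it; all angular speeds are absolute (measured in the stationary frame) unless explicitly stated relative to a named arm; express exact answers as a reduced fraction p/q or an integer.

row1: w_G1=1 w_G3=1 w_R=1
row2: w_G1=-1 w_G3=13/41 w_R=0
total: w_G1=0 w_G3=54/41 w_R=1
asked value: -1

topology: planetary set — G1 13T / G2 14T / G3 41T, arm = carrier (Willis)
row 1: whole set turns with the arm by x
row 2 (arm held, sun turns y): ω_ring = −(13/41)·y, ω_arm = 0
boundary: total ω_sun = x + y = 0 and total ω_arm = x = 1  ⇒  y = -1, x = 1
row 2 ring = −(13/41)·(-1) = 13/41
totals (row 1 + row 2): sun 1 + (-1) = 0, ring 1 + 13/41 = 54/41, arm 1 + 0 = 1
asked cell (row2, sun) = -1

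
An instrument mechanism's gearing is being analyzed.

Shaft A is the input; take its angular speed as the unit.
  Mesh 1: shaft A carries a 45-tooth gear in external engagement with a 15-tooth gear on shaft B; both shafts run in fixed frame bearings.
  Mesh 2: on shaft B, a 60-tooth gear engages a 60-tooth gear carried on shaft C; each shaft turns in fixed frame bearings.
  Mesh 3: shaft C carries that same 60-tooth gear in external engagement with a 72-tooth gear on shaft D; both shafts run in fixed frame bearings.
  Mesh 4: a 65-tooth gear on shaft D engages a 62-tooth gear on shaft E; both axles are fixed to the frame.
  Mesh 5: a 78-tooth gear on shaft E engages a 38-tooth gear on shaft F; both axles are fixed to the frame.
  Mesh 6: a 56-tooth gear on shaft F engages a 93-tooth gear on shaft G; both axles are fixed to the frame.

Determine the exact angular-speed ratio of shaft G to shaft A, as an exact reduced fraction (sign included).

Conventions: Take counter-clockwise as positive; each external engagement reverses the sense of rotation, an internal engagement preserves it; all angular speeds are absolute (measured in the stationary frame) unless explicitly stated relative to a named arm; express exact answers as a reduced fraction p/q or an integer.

59150/18259

class = fixed-axis compound train [6 meshes; 6 ratios multiply, 6 sense flips]
mesh 1 [45T→15T]: running ratio 3, sense −
mesh 2 [60T→60T]: running ratio 3, sense +
mesh 3 [60T→72T]: running ratio 5/2, sense −
mesh 4 [65T→62T]: running ratio 325/124, sense +
mesh 5 [78T→38T]: running ratio 12675/2356, sense −
mesh 6 [56T→93T]: running ratio 59150/18259, sense +
ω_out/ω_in = 59150/18259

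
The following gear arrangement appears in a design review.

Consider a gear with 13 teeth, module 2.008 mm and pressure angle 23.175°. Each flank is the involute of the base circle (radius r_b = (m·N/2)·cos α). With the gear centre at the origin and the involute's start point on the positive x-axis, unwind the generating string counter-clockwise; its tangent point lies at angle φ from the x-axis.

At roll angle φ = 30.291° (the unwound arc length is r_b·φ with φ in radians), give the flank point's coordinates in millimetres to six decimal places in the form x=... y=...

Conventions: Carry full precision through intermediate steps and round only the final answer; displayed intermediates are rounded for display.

x=13.560267 y=0.574648

single-mesh involute tooth geometry (13T wheel at module 2.008)
pitch radius r_p = m·N/2 = 2.008·13/2 = 13.052000
base radius r_b = r_p·cos α = 13.052000·cos 23.175° = 11.998797
roll angle φ = 30.291° = 0.52867768 rad
x = r_b·(cos φ + φ·sin φ) = 13.560267
y = r_b·(sin φ − φ·cos φ) = 0.574648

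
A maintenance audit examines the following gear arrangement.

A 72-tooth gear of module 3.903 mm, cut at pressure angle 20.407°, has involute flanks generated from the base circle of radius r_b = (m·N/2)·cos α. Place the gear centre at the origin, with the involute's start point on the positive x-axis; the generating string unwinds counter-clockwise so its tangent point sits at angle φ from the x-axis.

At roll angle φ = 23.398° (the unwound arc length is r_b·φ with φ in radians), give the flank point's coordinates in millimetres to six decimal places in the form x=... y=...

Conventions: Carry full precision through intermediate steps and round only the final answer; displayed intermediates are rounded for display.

topology: single-mesh involute geometry — m = 3.903, N = 72
pitch radius r_p = m·N/2 = 3.903·72/2 = 140.508000
base radius r_b = r_p·cos α = 140.508000·cos 20.407° = 131.689633
roll angle φ = 23.398° = 0.40837214 rad
x = r_b·(cos φ + φ·sin φ) = 142.216842
y = r_b·(sin φ − φ·cos φ) = 2.939941

x=142.216842 y=2.939941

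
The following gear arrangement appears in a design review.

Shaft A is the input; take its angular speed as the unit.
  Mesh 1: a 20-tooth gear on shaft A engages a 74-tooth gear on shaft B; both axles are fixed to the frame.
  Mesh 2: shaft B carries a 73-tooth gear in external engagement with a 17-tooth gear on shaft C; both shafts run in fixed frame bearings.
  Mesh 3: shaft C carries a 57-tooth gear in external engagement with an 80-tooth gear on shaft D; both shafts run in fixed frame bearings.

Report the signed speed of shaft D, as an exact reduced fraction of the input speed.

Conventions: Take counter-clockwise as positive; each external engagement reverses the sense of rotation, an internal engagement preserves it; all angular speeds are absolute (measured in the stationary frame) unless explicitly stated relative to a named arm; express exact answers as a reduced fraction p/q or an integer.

3-mesh fixed-axis compound train (all bearings frame-fixed)
mesh 1 [20T→74T]: |ω|/ω_in = 1×20/74 = 10/37, sense flips to −
mesh 2 [73T→17T]: |ω|/ω_in = (10/37)×73/17 = 730/629, sense flips to +
mesh 3 [57T→80T]: |ω|/ω_in = (730/629)×57/80 = 4161/5032, sense flips to −
signed output speed (× input speed) = -4161/5032

-4161/5032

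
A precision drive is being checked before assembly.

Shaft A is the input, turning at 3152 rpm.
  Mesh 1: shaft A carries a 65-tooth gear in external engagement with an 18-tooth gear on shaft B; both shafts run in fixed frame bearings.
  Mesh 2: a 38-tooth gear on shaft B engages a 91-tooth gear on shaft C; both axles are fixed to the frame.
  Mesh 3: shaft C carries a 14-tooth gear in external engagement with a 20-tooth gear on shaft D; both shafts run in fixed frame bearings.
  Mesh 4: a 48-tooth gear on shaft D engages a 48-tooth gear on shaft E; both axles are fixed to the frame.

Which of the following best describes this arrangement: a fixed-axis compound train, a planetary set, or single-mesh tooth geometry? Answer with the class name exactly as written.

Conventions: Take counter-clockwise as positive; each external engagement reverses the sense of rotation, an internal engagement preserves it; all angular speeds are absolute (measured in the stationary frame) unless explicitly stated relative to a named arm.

fixed-axis compound train

class = fixed-axis compound train [4 meshes; 4 ratios multiply, 4 sense flips]
classification: fixed-axis compound train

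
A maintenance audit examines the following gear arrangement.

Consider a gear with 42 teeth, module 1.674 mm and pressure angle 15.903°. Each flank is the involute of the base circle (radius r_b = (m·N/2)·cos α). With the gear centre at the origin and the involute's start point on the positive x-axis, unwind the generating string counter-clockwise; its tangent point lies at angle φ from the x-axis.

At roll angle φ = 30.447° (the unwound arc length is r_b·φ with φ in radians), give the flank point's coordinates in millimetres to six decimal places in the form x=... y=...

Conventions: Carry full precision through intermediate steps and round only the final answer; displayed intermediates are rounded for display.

x=38.250341 y=1.643831

topology: single-mesh involute geometry — m = 1.674, N = 42
pitch radius r_p = m·N/2 = 1.674·42/2 = 35.154000
base radius r_b = r_p·cos α = 35.154000·cos 15.903° = 33.808550
roll angle φ = 30.447° = 0.53140040 rad
x = r_b·(cos φ + φ·sin φ) = 38.250341
y = r_b·(sin φ − φ·cos φ) = 1.643831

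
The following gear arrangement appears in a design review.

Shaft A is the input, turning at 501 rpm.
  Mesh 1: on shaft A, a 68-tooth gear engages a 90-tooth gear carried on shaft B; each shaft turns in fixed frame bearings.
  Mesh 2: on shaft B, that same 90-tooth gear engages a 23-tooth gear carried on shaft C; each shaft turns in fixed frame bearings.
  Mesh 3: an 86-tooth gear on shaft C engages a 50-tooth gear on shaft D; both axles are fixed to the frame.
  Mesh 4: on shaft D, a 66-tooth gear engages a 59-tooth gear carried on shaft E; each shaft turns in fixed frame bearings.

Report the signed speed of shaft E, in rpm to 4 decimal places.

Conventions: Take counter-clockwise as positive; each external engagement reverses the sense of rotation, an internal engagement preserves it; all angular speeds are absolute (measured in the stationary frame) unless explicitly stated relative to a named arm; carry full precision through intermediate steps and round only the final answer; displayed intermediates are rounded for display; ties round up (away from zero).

4-mesh fixed-axis compound train (all bearings frame-fixed)
mesh 1 [68T→90T]: ω = 501.0000×68/90 = 378.5333 rpm, sense flips to −
mesh 2 [90T→23T]: ω = 378.5333×90/23 = 1481.2174 rpm, sense flips to +
mesh 3 [86T→50T]: ω = 1481.2174×86/50 = 2547.6939 rpm, sense flips to −
mesh 4 [66T→59T]: ω = 2547.6939×66/59 = 2849.9627 rpm, sense flips to +
signed output speed = +2849.9627 rpm

+2849.9627 rpm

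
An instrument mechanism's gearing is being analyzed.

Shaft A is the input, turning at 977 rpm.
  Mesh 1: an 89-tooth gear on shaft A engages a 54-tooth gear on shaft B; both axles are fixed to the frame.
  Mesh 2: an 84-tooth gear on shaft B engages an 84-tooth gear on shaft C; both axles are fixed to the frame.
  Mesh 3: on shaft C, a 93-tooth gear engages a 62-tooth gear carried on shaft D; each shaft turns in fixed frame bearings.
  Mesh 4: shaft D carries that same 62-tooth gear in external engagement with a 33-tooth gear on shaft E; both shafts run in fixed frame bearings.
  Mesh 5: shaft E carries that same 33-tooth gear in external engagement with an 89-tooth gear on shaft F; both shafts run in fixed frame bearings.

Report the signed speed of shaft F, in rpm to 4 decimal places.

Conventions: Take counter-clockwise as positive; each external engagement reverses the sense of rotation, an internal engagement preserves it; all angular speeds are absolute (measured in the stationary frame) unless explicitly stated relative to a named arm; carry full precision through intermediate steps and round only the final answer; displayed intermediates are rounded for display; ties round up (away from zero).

recognized (6 fixed axles, 5 meshes): fixed-axis compound train
mesh 1 [89T→54T]: ω = 977.0000×89/54 = 1610.2407 rpm, sense flips to −
mesh 2 [84T→84T]: ω = 1610.2407×84/84 = 1610.2407 rpm, sense flips to +
mesh 3 [93T→62T]: ω = 1610.2407×93/62 = 2415.3611 rpm, sense flips to −
mesh 4 [62T→33T]: ω = 2415.3611×62/33 = 4537.9512 rpm, sense flips to +
mesh 5 [33T→89T]: ω = 4537.9512×33/89 = 1682.6111 rpm, sense flips to −
signed output speed = -1682.6111 rpm

-1682.6111 rpm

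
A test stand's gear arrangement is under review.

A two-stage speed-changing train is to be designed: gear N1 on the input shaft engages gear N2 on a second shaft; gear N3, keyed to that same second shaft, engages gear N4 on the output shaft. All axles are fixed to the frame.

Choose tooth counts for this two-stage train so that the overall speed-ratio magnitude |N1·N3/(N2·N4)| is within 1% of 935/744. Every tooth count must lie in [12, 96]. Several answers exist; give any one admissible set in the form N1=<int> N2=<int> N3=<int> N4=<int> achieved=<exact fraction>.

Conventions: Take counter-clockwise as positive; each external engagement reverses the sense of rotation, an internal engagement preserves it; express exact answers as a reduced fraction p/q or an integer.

N1=17 N2=12 N3=55 N4=62 achieved=935/744

2-stage fixed-axis compound train for ratio 935/744
target = 935/744 in lowest terms: an exact hit needs N1·N3 = k·935 and N2·N4 = k·744 for one integer k, every count in [12, 96]; additionally prefer no 1:1 stage (N1 ≠ N2, N3 ≠ N4)
k = 1: N1·N3 = 935 = 17·55, N2·N4 = 744 = 12·62
achieved = 17·55/(12·62) = 935/744; |achieved − target| = 0 ≤ 187/14880 ✓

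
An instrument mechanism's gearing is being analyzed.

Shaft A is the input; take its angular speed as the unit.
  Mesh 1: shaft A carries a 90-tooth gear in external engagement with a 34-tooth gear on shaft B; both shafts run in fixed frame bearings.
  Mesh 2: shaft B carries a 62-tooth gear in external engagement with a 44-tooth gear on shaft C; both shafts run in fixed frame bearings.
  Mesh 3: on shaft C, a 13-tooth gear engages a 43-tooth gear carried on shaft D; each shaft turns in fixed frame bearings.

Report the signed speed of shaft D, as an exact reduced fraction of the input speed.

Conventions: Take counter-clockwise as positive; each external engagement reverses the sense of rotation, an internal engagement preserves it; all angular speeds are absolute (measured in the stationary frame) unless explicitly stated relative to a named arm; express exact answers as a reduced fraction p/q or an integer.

-18135/16082

3-mesh fixed-axis compound train (all bearings frame-fixed)
mesh 1 [90T→34T]: |ω|/ω_in = 1×90/34 = 45/17, sense flips to −
mesh 2 [62T→44T]: |ω|/ω_in = (45/17)×62/44 = 1395/374, sense flips to +
mesh 3 [13T→43T]: |ω|/ω_in = (1395/374)×13/43 = 18135/16082, sense flips to −
signed output speed (× input speed) = -18135/16082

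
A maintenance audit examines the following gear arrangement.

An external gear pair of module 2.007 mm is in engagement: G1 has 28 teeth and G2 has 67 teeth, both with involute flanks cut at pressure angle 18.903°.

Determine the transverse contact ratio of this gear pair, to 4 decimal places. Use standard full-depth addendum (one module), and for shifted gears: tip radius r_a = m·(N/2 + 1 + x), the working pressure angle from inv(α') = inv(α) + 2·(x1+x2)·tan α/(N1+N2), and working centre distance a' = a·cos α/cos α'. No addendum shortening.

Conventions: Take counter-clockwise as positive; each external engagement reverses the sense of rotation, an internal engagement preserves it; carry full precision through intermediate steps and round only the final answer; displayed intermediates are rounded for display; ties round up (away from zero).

recognized (one external pair, fixed centres): single-mesh tooth geometry, m = 2.007, N1 = 28, N2 = 67
base radii: r_b1 = 26.582630, r_b2 = 63.608436
tip radii: r_a1 = 30.105000, r_a2 = 69.241500
no profile shift: α' = α, a' = a
action lengths: √(r_a1²−r_b1²) = 14.130634, √(r_a2²−r_b2²) = 27.356027
base pitch p_b = π·m·cos α = 5.965128
CR = (14.130634 + 27.356027 − 95.332500·sin 18.90300°)/5.965128 = 1.777343
contact ratio ≈ 1.7773

1.7773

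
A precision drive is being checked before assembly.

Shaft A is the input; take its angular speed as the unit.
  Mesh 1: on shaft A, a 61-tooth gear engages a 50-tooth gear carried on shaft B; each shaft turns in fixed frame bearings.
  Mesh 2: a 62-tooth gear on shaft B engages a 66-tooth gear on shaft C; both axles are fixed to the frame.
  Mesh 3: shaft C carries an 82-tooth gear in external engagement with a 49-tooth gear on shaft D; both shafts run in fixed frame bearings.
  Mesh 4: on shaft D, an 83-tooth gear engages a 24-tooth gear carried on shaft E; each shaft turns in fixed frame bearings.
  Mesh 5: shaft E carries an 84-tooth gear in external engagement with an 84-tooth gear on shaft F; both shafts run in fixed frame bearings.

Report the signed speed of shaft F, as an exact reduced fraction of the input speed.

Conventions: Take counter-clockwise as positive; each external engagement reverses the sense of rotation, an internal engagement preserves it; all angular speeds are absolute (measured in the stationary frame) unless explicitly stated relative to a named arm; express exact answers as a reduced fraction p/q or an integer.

5-mesh fixed-axis compound train (all bearings frame-fixed)
mesh 1 [61T→50T]: |ω|/ω_in = 1×61/50 = 61/50, sense flips to −
mesh 2 [62T→66T]: |ω|/ω_in = (61/50)×62/66 = 1891/1650, sense flips to +
mesh 3 [82T→49T]: |ω|/ω_in = (1891/1650)×82/49 = 77531/40425, sense flips to −
mesh 4 [83T→24T]: |ω|/ω_in = (77531/40425)×83/24 = 6435073/970200, sense flips to +
mesh 5 [84T→84T]: |ω|/ω_in = (6435073/970200)×84/84 = 6435073/970200, sense flips to −
signed output speed (× input speed) = -6435073/970200

-6435073/970200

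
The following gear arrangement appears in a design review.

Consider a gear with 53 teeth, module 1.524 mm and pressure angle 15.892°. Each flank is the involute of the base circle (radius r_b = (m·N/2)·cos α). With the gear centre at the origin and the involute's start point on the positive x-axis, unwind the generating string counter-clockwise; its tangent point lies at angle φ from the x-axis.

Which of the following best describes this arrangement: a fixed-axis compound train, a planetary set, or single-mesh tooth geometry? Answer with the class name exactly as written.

single-mesh tooth geometry

single-mesh involute tooth geometry (53T wheel at module 1.524)
classification: single-mesh tooth geometry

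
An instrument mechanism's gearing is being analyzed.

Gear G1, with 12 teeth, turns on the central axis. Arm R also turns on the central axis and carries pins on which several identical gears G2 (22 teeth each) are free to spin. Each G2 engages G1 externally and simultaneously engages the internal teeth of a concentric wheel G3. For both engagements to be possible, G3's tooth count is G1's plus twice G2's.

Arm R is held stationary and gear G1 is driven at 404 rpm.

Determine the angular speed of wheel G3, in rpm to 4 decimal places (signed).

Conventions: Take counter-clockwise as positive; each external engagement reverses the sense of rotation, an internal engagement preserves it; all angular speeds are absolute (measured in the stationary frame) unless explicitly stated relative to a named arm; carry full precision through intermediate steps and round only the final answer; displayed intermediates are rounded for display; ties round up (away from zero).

class = planetary set [G3 = 12+2·22 = 56; Willis about the carrier]
normalise by the input: solve with ω_sun = 1, then scale by 404 rpm
ring teeth: 12 + 2·22 = 56
12(ω_sun−ω_arm) = −56(ω_ring−ω_arm),  ω_arm = 0, ω_sun = 1
ω_ring = 0 − (12/56)(1−0) = -3/14
scale: ω_ring = -3/14 × 404 rpm = -86.5714 rpm

-86.5714 rpm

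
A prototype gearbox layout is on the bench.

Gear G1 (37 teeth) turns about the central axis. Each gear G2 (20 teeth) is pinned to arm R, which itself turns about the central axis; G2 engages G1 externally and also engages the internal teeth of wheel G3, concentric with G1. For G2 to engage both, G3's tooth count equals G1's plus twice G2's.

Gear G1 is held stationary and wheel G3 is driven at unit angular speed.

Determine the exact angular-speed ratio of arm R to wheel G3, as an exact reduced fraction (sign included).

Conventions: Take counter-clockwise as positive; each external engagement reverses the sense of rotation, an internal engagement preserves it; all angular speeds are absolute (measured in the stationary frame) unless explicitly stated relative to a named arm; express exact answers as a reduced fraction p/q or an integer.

recognized (axles ride arm R): planetary set, 37/20/77 teeth
ring teeth: 37 + 2·20 = 77
37(ω_sun−ω_arm) = −77(ω_ring−ω_arm),  ω_sun = 0, ω_ring = 1
37(0−ω_arm) = −77(1−ω_arm)  ⇒  114·ω_arm = 77  ⇒  ω_arm = 77/114
ω_out/ω_in = 77/114

77/114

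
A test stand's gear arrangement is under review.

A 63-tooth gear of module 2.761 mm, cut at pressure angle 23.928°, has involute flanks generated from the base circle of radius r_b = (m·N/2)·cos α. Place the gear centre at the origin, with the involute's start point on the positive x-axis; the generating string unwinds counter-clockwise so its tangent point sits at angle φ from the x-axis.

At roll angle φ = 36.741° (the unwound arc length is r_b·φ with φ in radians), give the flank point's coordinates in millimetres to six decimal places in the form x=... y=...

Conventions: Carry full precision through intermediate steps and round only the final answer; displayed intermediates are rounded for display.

x=94.199233 y=6.704230

recognized (one wheel, involute flank): single-mesh tooth geometry, m = 2.761, N = 63
pitch radius r_p = m·N/2 = 2.761·63/2 = 86.971500
base radius r_b = r_p·cos α = 86.971500·cos 23.928° = 79.496809
roll angle φ = 36.741° = 0.64125142 rad
x = r_b·(cos φ + φ·sin φ) = 94.199233
y = r_b·(sin φ − φ·cos φ) = 6.704230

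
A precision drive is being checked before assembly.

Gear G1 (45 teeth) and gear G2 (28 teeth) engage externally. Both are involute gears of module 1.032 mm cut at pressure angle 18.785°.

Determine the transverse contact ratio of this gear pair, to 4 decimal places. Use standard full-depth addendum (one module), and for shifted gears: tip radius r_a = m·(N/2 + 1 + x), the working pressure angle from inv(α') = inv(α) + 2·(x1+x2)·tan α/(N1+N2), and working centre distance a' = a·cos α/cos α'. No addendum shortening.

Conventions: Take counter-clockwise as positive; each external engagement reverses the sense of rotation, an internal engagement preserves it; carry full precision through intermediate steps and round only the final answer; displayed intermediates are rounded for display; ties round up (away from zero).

topology: single-mesh involute geometry — m = 1.032, 45T/28T pair
base radii: r_b1 = 21.983154, r_b2 = 13.678407
tip radii: r_a1 = 24.252000, r_a2 = 15.480000
no profile shift: α' = α, a' = a
action lengths: √(r_a1²−r_b1²) = 10.242092, √(r_a2²−r_b2²) = 7.247867
base pitch p_b = π·m·cos α = 3.069427
CR = (10.242092 + 7.247867 − 37.668000·sin 18.78500°)/3.069427 = 1.746316
contact ratio ≈ 1.7463

1.7463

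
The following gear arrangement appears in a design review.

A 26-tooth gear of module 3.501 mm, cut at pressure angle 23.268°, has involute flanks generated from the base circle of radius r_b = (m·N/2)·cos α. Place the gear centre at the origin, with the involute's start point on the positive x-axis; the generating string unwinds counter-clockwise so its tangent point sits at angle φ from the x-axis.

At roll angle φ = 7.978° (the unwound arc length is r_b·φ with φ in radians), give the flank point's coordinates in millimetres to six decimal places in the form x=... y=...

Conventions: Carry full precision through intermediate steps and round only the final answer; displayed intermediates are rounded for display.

class = single-mesh tooth geometry [base-circle involute, m = 3.501, 26T]
pitch radius r_p = m·N/2 = 3.501·26/2 = 45.513000
base radius r_b = r_p·cos α = 45.513000·cos 23.268° = 41.811298
roll angle φ = 7.978° = 0.13924237 rad
x = r_b·(cos φ + φ·sin φ) = 42.214663
y = r_b·(sin φ − φ·cos φ) = 0.037553

x=42.214663 y=0.037553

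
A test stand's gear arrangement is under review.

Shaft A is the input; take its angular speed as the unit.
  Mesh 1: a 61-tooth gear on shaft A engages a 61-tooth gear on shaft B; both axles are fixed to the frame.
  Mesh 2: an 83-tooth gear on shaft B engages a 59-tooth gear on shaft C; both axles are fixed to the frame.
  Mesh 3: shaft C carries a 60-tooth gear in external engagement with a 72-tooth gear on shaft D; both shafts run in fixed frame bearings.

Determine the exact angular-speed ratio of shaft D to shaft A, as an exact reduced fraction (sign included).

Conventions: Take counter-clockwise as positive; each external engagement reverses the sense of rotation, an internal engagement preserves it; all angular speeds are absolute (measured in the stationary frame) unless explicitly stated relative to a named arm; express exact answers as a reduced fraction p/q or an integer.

-415/354

class = fixed-axis compound train [3 meshes; 3 ratios multiply, 3 sense flips]
mesh 1 [61T→61T]: running ratio 1, sense −
mesh 2 [83T→59T]: running ratio 83/59, sense +
mesh 3 [60T→72T]: running ratio 415/354, sense −
ω_out/ω_in = -415/354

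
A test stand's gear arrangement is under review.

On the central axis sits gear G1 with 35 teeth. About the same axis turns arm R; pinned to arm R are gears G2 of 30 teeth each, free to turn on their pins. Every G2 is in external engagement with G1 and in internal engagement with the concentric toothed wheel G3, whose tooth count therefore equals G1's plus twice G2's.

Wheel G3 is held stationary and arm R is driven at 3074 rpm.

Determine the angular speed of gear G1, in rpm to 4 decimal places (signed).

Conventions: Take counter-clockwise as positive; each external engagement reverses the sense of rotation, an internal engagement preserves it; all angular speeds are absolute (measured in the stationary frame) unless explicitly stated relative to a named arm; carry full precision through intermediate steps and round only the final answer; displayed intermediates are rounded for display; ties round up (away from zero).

topology: planetary set — G1 35T / G2 30T / G3 95T, arm = carrier (Willis)
normalise by the input: solve with ω_arm = 1, then scale by 3074 rpm
ring teeth: 35 + 2·30 = 95
35(ω_sun−ω_arm) = −95(ω_ring−ω_arm),  ω_ring = 0, ω_arm = 1
ω_sun = 1 − (95/35)(0−1) = 26/7
scale: ω_sun = 26/7 × 3074 rpm = +11417.7143 rpm

+11417.7143 rpm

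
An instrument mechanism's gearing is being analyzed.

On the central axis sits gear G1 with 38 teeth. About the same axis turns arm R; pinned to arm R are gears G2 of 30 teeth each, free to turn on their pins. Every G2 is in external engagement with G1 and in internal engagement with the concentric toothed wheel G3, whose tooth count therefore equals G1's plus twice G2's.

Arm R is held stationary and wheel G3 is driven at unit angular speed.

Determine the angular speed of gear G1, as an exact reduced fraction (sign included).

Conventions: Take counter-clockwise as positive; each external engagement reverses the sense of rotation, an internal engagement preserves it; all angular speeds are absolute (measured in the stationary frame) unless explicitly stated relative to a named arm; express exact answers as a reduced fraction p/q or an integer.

recognized (axles ride arm R): planetary set, 38/30/98 teeth
ring teeth: 38 + 2·30 = 98
38(ω_sun−ω_arm) = −98(ω_ring−ω_arm),  ω_arm = 0, ω_ring = 1
ω_sun = 0 − (98/38)(1−0) = -49/19
exact speed ratio = -49/19

-49/19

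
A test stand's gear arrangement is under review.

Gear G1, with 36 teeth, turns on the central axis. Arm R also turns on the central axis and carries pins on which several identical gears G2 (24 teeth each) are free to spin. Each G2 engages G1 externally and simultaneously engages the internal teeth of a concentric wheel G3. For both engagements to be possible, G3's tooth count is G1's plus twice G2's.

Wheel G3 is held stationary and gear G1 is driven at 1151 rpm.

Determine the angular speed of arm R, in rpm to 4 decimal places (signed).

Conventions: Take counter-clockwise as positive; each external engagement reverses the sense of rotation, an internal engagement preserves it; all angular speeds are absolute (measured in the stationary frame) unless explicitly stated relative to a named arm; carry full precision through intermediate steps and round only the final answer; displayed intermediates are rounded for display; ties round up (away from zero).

+345.3000 rpm

class = planetary set [G3 = 36+2·24 = 84; Willis about the carrier]
normalise by the input: solve with ω_sun = 1, then scale by 1151 rpm
ring teeth: 36 + 2·24 = 84
36(ω_sun−ω_arm) = −84(ω_ring−ω_arm),  ω_ring = 0, ω_sun = 1
36(1−ω_arm) = −84(0−ω_arm)  ⇒  120·ω_arm = 36  ⇒  ω_arm = 3/10
scale: ω_arm = 3/10 × 1151 rpm = +345.3000 rpm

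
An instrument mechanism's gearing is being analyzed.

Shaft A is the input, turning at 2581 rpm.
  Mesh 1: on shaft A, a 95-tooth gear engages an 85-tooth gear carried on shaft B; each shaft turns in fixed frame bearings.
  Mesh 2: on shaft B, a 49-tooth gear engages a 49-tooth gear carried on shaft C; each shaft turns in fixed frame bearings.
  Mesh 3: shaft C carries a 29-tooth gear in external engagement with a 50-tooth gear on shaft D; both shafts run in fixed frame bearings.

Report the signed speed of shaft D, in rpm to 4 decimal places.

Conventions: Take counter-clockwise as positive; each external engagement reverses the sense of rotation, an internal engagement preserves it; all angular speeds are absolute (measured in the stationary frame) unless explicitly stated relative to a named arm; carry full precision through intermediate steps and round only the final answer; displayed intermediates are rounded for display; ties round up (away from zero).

3-mesh fixed-axis compound train (all bearings frame-fixed)
mesh 1 [95T→85T]: ω = 2581.0000×95/85 = 2884.6471 rpm, sense flips to −
mesh 2 [49T→49T]: ω = 2884.6471×49/49 = 2884.6471 rpm, sense flips to +
mesh 3 [29T→50T]: ω = 2884.6471×29/50 = 1673.0953 rpm, sense flips to −
signed output speed = -1673.0953 rpm

-1673.0953 rpm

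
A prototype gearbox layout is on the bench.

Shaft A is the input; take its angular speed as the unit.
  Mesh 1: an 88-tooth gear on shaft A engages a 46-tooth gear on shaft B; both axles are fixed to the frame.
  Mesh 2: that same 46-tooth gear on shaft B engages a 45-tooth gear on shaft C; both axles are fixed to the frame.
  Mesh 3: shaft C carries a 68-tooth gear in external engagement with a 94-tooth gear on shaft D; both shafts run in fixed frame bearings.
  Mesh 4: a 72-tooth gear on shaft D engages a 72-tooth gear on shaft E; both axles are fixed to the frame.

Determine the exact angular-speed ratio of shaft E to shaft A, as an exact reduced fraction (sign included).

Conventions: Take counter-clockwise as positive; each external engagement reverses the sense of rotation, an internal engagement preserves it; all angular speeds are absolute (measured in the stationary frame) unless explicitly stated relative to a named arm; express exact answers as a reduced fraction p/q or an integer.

class = fixed-axis compound train [4 meshes; 4 ratios multiply, 4 sense flips]
mesh 1 [88T→46T]: running ratio 44/23, sense −
mesh 2 [46T→45T]: running ratio 88/45, sense +
mesh 3 [68T→94T]: running ratio 2992/2115, sense −
mesh 4 [72T→72T]: running ratio 2992/2115, sense +
ω_out/ω_in = 2992/2115

2992/2115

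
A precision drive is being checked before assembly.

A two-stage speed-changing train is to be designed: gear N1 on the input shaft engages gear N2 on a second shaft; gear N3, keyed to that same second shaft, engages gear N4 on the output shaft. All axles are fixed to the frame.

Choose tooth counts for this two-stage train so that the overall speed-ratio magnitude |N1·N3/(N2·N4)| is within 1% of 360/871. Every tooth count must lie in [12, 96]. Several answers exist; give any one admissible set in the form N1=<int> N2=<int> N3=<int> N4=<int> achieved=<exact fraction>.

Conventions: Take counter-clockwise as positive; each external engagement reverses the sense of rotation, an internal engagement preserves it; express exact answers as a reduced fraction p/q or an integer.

topology: fixed-axis compound train — 2 stages, target 360/871
target = 360/871 in lowest terms: an exact hit needs N1·N3 = k·360 and N2·N4 = k·871 for one integer k, every count in [12, 96]; additionally prefer no 1:1 stage (N1 ≠ N2, N3 ≠ N4)
k = 1: N1·N3 = 360 = 12·30, N2·N4 = 871 = 13·67
achieved = 12·30/(13·67) = 360/871; |achieved − target| = 0 ≤ 18/4355 ✓

N1=12 N2=13 N3=30 N4=67 achieved=360/871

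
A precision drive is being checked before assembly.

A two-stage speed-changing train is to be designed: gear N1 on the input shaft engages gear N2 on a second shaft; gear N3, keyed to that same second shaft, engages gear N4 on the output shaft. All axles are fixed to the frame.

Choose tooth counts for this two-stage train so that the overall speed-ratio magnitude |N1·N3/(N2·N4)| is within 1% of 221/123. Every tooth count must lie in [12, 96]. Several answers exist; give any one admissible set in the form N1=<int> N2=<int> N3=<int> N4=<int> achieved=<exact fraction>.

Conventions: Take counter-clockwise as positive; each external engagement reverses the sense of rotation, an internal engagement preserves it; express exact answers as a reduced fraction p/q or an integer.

N1=13 N2=12 N3=68 N4=41 achieved=221/123

2-stage fixed-axis compound train for ratio 221/123
target = 221/123 in lowest terms: an exact hit needs N1·N3 = k·221 and N2·N4 = k·123 for one integer k, every count in [12, 96]; additionally prefer no 1:1 stage (N1 ≠ N2, N3 ≠ N4)
k = 1…3: no 1:1-free in-range split of k·221 and k·123 into factor pairs; take k = 4
k = 4: N1·N3 = 884 = 13·68, N2·N4 = 492 = 12·41
achieved = 13·68/(12·41) = 221/123; |achieved − target| = 0 ≤ 221/12300 ✓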